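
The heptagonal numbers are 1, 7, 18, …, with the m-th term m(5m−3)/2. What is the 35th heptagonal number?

3010

The 35th heptagonal number is n(5n−3)/2 with n = 35.
35·(5·35 − 3)/2 = 35·172/2 = 35·86 = 3010.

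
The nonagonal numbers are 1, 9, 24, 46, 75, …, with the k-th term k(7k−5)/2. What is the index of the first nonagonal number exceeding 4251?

Solve n(7n−5)/2 > 4251 for integer n.
The largest n with value ≤ 4251 is 35 (since 4200 ≤ 4251 < 4446), so the first above is n = 36, value 4446.

36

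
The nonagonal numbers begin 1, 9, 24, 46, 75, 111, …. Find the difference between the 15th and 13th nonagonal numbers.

191

15·(7·15 − 5)/2 = 750 and 13·(7·13 − 5)/2 = 559.
Difference: 750 − 559 = 191.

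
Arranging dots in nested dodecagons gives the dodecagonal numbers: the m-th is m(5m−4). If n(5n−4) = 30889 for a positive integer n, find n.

Set n(5n−4) = 30889, giving 5n² − 4n − 30889 = 0.
The discriminant is 16 + 20·30889 = 617796, and √617796 = 786.
So n = (4 + 786) / 10 = 790/10 = 79.

79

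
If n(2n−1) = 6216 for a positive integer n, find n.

56

Set n(2n−1) = 6216, giving 2n² − n − 6216 = 0.
The discriminant is 1 + 8·6216 = 49729, and √49729 = 223.
So n = (1 + 223) / 4 = 224/4 = 56.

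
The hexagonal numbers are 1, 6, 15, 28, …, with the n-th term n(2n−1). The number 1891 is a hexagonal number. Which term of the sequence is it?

Set n(2n−1) = 1891, giving 2n² − n − 1891 = 0.
So n = (1 + 123) / 4 = 124/4 = 31.

31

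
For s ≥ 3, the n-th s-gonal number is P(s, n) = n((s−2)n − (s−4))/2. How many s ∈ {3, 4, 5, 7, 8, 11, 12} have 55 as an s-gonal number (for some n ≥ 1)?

s = 3: P(3, 10) = 55. ✓
s = 4: P(4, 7) = 49 and P(4, 8) = 64; 55 is not s-gonal.
s = 5: P(5, 6) = 51 and P(5, 7) = 70; 55 is not s-gonal.
s = 7: P(7, 5) = 55. ✓
s = 8: P(8, 4) = 40 and P(8, 5) = 65; 55 is not s-gonal.
s = 11: P(11, 3) = 30 and P(11, 4) = 58; 55 is not s-gonal.
s = 12: P(12, 3) = 33 and P(12, 4) = 64; 55 is not s-gonal.
Hits: s ∈ {3, 7} → 2.

2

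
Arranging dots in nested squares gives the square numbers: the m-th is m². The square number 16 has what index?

We need n² = 16, so n = √16 = 4.
Check: 4² = 16. ✓

4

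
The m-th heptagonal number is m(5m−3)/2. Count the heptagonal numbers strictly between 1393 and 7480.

The n-th heptagonal number is n(5n−3)/2.
Smallest index with value > 1393: n = 24 (giving 1404).
Largest index with value < 7480: n = 54 (giving 7209).
Indices 24 through 54: 31 terms.

31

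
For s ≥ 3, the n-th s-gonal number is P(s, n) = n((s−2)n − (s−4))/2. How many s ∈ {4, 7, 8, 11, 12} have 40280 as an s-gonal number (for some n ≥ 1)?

1

s = 4: P(4, 200) = 40000 and P(4, 201) = 40401; 40280 is not s-gonal.
s = 7: P(7, 127) = 40132 and P(7, 128) = 40768; 40280 is not s-gonal.
s = 8: P(8, 116) = 40136 and P(8, 117) = 40833; 40280 is not s-gonal.
s = 11: P(11, 95) = 40280. ✓
s = 12: P(12, 90) = 40140 and P(12, 91) = 41041; 40280 is not s-gonal.
Hits: s ∈ {11} → 1.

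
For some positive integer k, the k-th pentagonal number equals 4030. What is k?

Set n(3n−1)/2 = 4030, giving 3n² − n − 8060 = 0.
The discriminant is 1 + 24·4030 = 96721, and √96721 = 311.
So n = (1 + 311) / 6 = 312/6 = 52.

52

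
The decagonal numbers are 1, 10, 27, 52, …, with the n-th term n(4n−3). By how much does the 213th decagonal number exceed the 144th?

98325

213·(4·213 − 3) = 180837 and 144·(4·144 − 3) = 82512.
Difference: 180837 − 82512 = 98325.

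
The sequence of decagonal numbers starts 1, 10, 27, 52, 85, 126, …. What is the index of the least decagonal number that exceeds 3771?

32

Solve n(4n−3) > 3771 for integer n.
The largest n with value ≤ 3771 is 31 (since 3751 ≤ 3771 < 4000), so the first above is n = 32, value 4000.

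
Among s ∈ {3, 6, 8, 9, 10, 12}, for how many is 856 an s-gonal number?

s = 3: P(3, 40) = 820 and P(3, 41) = 861; 856 is not s-gonal.
s = 6: P(6, 20) = 780 and P(6, 21) = 861; 856 is not s-gonal.
s = 8: P(8, 17) = 833 and P(8, 18) = 936; 856 is not s-gonal.
s = 9: P(9, 16) = 856. ✓
s = 10: P(10, 15) = 855 and P(10, 16) = 976; 856 is not s-gonal.
s = 12: P(12, 13) = 793 and P(12, 14) = 924; 856 is not s-gonal.
Hits: s ∈ {9} → 1.

1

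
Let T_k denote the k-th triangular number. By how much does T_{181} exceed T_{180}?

Consecutive triangular numbers differ by n: T_{181} − T_{180} = 181.

181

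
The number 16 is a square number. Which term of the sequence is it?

4

We need n² = 16, so n = √16 = 4.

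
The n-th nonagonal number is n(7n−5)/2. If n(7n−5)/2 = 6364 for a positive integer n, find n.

Set n(7n−5)/2 = 6364, giving 7n² − 5n − 12728 = 0.
So n = (5 + 597) / 14 = 602/14 = 43.

43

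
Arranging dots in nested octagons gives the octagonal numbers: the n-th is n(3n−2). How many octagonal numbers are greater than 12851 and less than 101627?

The n-th octagonal number is n(3n−2).
Smallest index with value > 12851: n = 66 (giving 12936).
Largest index with value < 101627: n = 184 (giving 101200).
Indices 66 through 184: 119 terms.

119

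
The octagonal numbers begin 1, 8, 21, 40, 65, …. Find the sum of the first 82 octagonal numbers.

554689

Σ i(3i−2) = 3Σi² − 2Σi over i = 1..82.
Σi = 3403 and Σi² = 187165.
3·187165 − 2·3403 = 554689.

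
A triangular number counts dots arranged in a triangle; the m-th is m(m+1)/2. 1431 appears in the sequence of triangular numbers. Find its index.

53

Set n(n+1)/2 = 1431, giving n² + n − 2862 = 0.
So n = (-1 + 107) / 2 = 106/2 = 53.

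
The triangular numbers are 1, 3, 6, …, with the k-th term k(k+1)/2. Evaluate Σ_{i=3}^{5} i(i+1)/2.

Σ i(i+1)/2 = (Σi² + Σi) / 2 over i = 3..5.
Σi = 15 − 3 = 12 and Σi² = 55 − 5 = 50.
(1·50 + 1·12) / 2 = 62/2 = 31.

31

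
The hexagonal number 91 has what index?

Set n(2n−1) = 91, giving 2n² − n − 91 = 0.
The discriminant is 1 + 8·91 = 729, and √729 = 27.
So n = (1 + 27) / 4 = 28/4 = 7.

7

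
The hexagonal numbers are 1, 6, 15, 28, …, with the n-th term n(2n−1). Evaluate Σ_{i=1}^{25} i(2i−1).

10725

Σ i(2i−1) = 2Σi² − Σi over i = 1..25.
Σi = 325 and Σi² = 5525.
2·5525 − 1·325 = 10725.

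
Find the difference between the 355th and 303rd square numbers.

34216

355² = 126025 and 303² = 91809.
Difference: 126025 − 91809 = 34216.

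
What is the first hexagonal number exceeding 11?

15

Solve n(2n−1) > 11 for integer n.
The largest n with value ≤ 11 is 2 (since 6 ≤ 11 < 15), so the first above is n = 3, value 15.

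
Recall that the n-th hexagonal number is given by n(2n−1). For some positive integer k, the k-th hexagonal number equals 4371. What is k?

47

Set n(2n−1) = 4371, giving 2n² − n − 4371 = 0.
So n = (1 + 187) / 4 = 188/4 = 47.
Check: 47·(2·47 − 1) = 4371. ✓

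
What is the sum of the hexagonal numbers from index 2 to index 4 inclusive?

Σ i(2i−1) = 2Σi² − Σi over i = 2..4.
Σi = 10 − 1 = 9 and Σi² = 30 − 1 = 29.
2·29 − 1·9 = 49.

49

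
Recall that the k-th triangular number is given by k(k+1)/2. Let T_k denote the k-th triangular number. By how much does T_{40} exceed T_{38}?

79

40·41/2 = 820 and 38·39/2 = 741.
Difference: 820 − 741 = 79.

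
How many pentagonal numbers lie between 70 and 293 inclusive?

The n-th pentagonal number is n(3n−1)/2.
Smallest index with value ≥ 70: n = 7 (giving 70).
Largest index with value ≤ 293: n = 14 (giving 287).
Indices 7 through 14: 8 terms.

8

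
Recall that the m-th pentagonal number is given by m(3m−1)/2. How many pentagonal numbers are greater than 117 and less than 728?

The n-th pentagonal number is n(3n−1)/2.
Smallest index with value > 117: n = 10 (giving 145).
Largest index with value < 728: n = 22 (giving 715).
Indices 10 through 22: 13 terms.

13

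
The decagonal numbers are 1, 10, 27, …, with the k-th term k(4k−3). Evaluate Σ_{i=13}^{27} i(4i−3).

Σ i(4i−3) = 4Σi² − 3Σi over i = 13..27.
Σi = 378 − 78 = 300 and Σi² = 6930 − 650 = 6280.
4·6280 − 3·300 = 24220.

24220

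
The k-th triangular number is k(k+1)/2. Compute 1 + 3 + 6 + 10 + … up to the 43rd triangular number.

14190

Σ i(i+1)/2 = (Σi² + Σi) / 2 over i = 1..43.
Σi = 946 and Σi² = 27434.
(1·27434 + 1·946) / 2 = 28380/2 = 14190.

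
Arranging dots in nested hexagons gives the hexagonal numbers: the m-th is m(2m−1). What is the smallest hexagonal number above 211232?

212226

Solve n(2n−1) > 211232 for integer n.
The largest n with value ≤ 211232 is 325 (since 210925 ≤ 211232 < 212226), so the first above is n = 326, value 212226.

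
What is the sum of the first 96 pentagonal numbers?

446976

Σ i(3i−1)/2 = (3Σi² − Σi) / 2 over i = 1..96.
Σi = 4656 and Σi² = 299536.
(3·299536 − 1·4656) / 2 = 893952/2 = 446976.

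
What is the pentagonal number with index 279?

The 279th pentagonal number is n(3n−1)/2 with n = 279.
279·(3·279 − 1)/2 = 279·836/2 = 279·418 = 116622.

116622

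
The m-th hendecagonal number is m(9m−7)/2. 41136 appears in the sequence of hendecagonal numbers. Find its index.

Set n(9n−7)/2 = 41136, giving 9n² − 7n − 82272 = 0.
The discriminant is 49 + 72·41136 = 2961841, and √2961841 = 1721.
So n = (7 + 1721) / 18 = 1728/18 = 96.

96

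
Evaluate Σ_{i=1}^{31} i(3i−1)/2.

Σ i(3i−1)/2 = (3Σi² − Σi) / 2 over i = 1..31.
Σi = 496 and Σi² = 10416.
(3·10416 − 1·496) / 2 = 30752/2 = 15376.

15376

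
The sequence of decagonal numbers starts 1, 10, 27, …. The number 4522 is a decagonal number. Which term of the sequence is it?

Set n(4n−3) = 4522, giving 4n² − 3n − 4522 = 0.
The discriminant is 9 + 16·4522 = 72361, and √72361 = 269.
So n = (3 + 269) / 8 = 272/8 = 34.

34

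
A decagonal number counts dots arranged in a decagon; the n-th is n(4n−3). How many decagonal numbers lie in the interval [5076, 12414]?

The n-th decagonal number is n(4n−3).
Smallest index with value ≥ 5076: n = 36 (giving 5076).
Largest index with value ≤ 12414: n = 56 (giving 12376).
Indices 36 through 56: 21 terms.

21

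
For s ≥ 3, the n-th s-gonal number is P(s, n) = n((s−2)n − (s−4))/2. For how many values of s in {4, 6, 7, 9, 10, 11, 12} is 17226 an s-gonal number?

1

s = 4: P(4, 131) = 17161 and P(4, 132) = 17424; 17226 is not s-gonal.
s = 6: P(6, 93) = 17205 and P(6, 94) = 17578; 17226 is not s-gonal.
s = 7: P(7, 83) = 17098 and P(7, 84) = 17514; 17226 is not s-gonal.
s = 9: P(9, 70) = 16975 and P(9, 71) = 17466; 17226 is not s-gonal.
s = 10: P(10, 66) = 17226. ✓
s = 11: P(11, 62) = 17081 and P(11, 63) = 17640; 17226 is not s-gonal.
s = 12: P(12, 59) = 17169 and P(12, 60) = 17760; 17226 is not s-gonal.
Hits: s ∈ {10} → 1.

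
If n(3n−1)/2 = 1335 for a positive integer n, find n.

Set n(3n−1)/2 = 1335, giving 3n² − n − 2670 = 0.
The discriminant is 1 + 24·1335 = 32041, and √32041 = 179.
So n = (1 + 179) / 6 = 180/6 = 30.
Check: 30·(3·30 − 1)/2 = 1335. ✓

30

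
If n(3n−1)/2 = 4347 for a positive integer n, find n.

Set n(3n−1)/2 = 4347, giving 3n² − n − 8694 = 0.
The discriminant is 1 + 24·4347 = 104329, and √104329 = 323.
So n = (1 + 323) / 6 = 324/6 = 54.
Check: 54·(3·54 − 1)/2 = 4347. ✓

54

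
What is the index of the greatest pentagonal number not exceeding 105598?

265

Solve n(3n−1)/2 ≤ 105598 for integer n.
n = 265 gives 105205 ≤ 105598, while n = 266 gives 106001 > 105598; so the answer is index 265.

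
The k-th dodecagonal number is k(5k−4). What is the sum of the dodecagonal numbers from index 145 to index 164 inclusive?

Σ i(5i−4) = 5Σi² − 4Σi over i = 145..164.
Σi = 13530 − 10440 = 3090 and Σi² = 1483790 − 1005720 = 478070.
5·478070 − 4·3090 = 2377990.

2377990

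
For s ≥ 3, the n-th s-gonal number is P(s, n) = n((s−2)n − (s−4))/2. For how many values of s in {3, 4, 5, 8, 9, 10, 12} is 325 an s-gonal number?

2

s = 3: P(3, 25) = 325. ✓
s = 4: P(4, 18) = 324 and P(4, 19) = 361; 325 is not s-gonal.
s = 5: P(5, 14) = 287 and P(5, 15) = 330; 325 is not s-gonal.
s = 8: P(8, 10) = 280 and P(8, 11) = 341; 325 is not s-gonal.
s = 9: P(9, 10) = 325. ✓
s = 10: P(10, 9) = 297 and P(10, 10) = 370; 325 is not s-gonal.
s = 12: P(12, 8) = 288 and P(12, 9) = 369; 325 is not s-gonal.
Hits: s ∈ {3, 9} → 2.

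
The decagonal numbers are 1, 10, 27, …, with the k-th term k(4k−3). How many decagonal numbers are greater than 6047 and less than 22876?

36

The n-th decagonal number is n(4n−3).
Smallest index with value > 6047: n = 40 (giving 6280).
Largest index with value < 22876: n = 75 (giving 22275).
Indices 40 through 75: 36 terms.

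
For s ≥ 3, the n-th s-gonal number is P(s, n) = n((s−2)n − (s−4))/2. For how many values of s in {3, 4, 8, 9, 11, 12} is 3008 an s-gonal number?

s = 3: P(3, 77) = 3003 and P(3, 78) = 3081; 3008 is not s-gonal.
s = 4: P(4, 54) = 2916 and P(4, 55) = 3025; 3008 is not s-gonal.
s = 8: P(8, 32) = 3008. ✓
s = 9: P(9, 29) = 2871 and P(9, 30) = 3075; 3008 is not s-gonal.
s = 11: P(11, 26) = 2951 and P(11, 27) = 3186; 3008 is not s-gonal.
s = 12: P(12, 24) = 2784 and P(12, 25) = 3025; 3008 is not s-gonal.
Hits: s ∈ {8} → 1.

1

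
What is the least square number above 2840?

Solve n² > 2840 for integer n.
The largest n with value ≤ 2840 is 53 (since 2809 ≤ 2840 < 2916), so the first above is n = 54, value 2916.

2916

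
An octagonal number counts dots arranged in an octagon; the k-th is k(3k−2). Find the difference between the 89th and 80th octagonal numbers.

4545

89·(3·89 − 2) = 23585 and 80·(3·80 − 2) = 19040.
Difference: 23585 − 19040 = 4545.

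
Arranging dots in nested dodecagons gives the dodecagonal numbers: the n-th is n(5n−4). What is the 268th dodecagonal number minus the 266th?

268·(5·268 − 4) = 358048 and 266·(5·266 − 4) = 352716.
Difference: 358048 − 352716 = 5332.

5332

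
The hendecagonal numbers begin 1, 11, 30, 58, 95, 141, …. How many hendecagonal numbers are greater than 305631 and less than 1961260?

399

The n-th hendecagonal number is n(9n−7)/2.
Smallest index with value > 305631: n = 262 (giving 307981).
Largest index with value < 1961260: n = 660 (giving 1957890).
Indices 262 through 660: 399 terms.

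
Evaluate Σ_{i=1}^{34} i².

13685

Σ_{i=1}^{34} i² = 34·35·69/6 = 13685.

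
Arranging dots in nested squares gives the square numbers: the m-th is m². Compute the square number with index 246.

The 246th square number is n² with n = 246.
246² = 60516.

60516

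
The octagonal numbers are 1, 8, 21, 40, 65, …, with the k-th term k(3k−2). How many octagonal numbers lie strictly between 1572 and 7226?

The n-th octagonal number is n(3n−2).
Smallest index with value > 1572: n = 24 (giving 1680).
Largest index with value < 7226: n = 49 (giving 7105).
Indices 24 through 49: 26 terms.

26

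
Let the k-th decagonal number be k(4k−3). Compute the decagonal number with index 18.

The 18th decagonal number is n(4n−3) with n = 18.
18·(4·18 − 3) = 18·69 = 1242.

1242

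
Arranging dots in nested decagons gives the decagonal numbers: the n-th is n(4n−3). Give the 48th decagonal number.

9072

The 48th decagonal number is n(4n−3) with n = 48.
48·(4·48 − 3) = 48·189 = 9072.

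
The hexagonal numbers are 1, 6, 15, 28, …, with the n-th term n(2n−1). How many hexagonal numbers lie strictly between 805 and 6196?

35

The n-th hexagonal number is n(2n−1).
Smallest index with value > 805: n = 21 (giving 861).
Largest index with value < 6196: n = 55 (giving 5995).
Indices 21 through 55: 35 terms.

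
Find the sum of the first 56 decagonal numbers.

Σ i(4i−3) = 4Σi² − 3Σi over i = 1..56.
Σi = 1596 and Σi² = 60116.
4·60116 − 3·1596 = 235676.

235676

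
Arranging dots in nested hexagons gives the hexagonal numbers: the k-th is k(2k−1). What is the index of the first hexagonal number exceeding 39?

5

Solve n(2n−1) > 39 for integer n.
The largest n with value ≤ 39 is 4 (since 28 ≤ 39 < 45), so the first above is n = 5, value 45.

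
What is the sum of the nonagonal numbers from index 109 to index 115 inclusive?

Σ i(7i−5)/2 = (7Σi² − 5Σi) / 2 over i = 109..115.
Σi = 6670 − 5886 = 784 and Σi² = 513590 − 425754 = 87836.
(7·87836 − 5·784) / 2 = 610932/2 = 305466.

305466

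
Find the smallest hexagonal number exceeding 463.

496

Solve n(2n−1) > 463 for integer n.
The largest n with value ≤ 463 is 15 (since 435 ≤ 463 < 496), so the first above is n = 16, value 496.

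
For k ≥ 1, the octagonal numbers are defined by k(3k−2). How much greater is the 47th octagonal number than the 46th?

Consecutive octagonal numbers differ by 6n − 5: here 6·47 − 5 = 277.

277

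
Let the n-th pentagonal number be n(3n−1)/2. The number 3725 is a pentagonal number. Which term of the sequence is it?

50

Set n(3n−1)/2 = 3725, giving 3n² − n − 7450 = 0.
So n = (1 + 299) / 6 = 300/6 = 50.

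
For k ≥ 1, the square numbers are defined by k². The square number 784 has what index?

28

We need n² = 784, so n = √784 = 28.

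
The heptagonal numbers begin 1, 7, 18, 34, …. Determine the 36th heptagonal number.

3186

36·(5·36 − 3)/2 = 36·177/2 = 3186.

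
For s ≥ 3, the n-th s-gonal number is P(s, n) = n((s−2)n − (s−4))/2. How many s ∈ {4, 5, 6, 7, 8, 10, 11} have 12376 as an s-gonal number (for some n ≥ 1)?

s = 4: P(4, 111) = 12321 and P(4, 112) = 12544; 12376 is not s-gonal.
s = 5: P(5, 91) = 12376. ✓
s = 6: P(6, 78) = 12090 and P(6, 79) = 12403; 12376 is not s-gonal.
s = 7: P(7, 70) = 12145 and P(7, 71) = 12496; 12376 is not s-gonal.
s = 8: P(8, 64) = 12160 and P(8, 65) = 12545; 12376 is not s-gonal.
s = 10: P(10, 56) = 12376. ✓
s = 11: P(11, 52) = 11986 and P(11, 53) = 12455; 12376 is not s-gonal.
Hits: s ∈ {5, 10} → 2.

2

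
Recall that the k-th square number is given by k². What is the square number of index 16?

256

The 16th square number is n² with n = 16.
16² = 256.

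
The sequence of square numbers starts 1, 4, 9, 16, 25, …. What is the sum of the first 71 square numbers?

Σ_{i=1}^{71} i² = 71·72·143/6 = 121836.

121836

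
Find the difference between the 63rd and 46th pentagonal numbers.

2771

63·(3·63 − 1)/2 = 5922 and 46·(3·46 − 1)/2 = 3151.
Difference: 5922 − 3151 = 2771.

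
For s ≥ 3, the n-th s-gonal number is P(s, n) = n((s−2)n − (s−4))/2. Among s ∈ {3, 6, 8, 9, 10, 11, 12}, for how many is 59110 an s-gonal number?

s = 3: P(3, 343) = 58996 and P(3, 344) = 59340; 59110 is not s-gonal.
s = 6: P(6, 172) = 58996 and P(6, 173) = 59685; 59110 is not s-gonal.
s = 8: P(8, 140) = 58520 and P(8, 141) = 59361; 59110 is not s-gonal.
s = 9: P(9, 130) = 58825 and P(9, 131) = 59736; 59110 is not s-gonal.
s = 10: P(10, 121) = 58201 and P(10, 122) = 59170; 59110 is not s-gonal.
s = 11: P(11, 115) = 59110. ✓
s = 12: P(12, 109) = 58969 and P(12, 110) = 60060; 59110 is not s-gonal.
Hits: s ∈ {11} → 1.

1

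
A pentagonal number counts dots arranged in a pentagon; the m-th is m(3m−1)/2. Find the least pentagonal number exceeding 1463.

Solve n(3n−1)/2 > 1463 for integer n.
The largest n with value ≤ 1463 is 31 (since 1426 ≤ 1463 < 1520), so the first above is n = 32, value 1520.

1520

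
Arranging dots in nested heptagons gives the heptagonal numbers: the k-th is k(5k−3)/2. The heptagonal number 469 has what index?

14

Set n(5n−3)/2 = 469, giving 5n² − 3n − 938 = 0.
The discriminant is 9 + 40·469 = 18769, and √18769 = 137.
So n = (3 + 137) / 10 = 140/10 = 14.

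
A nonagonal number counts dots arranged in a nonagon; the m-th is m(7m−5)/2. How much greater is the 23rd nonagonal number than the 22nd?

Consecutive nonagonal numbers differ by 7n − 6: here 7·23 − 6 = 155.

155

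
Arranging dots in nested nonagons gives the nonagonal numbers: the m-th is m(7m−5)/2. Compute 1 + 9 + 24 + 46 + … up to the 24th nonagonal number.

16400

Σ i(7i−5)/2 = (7Σi² − 5Σi) / 2 over i = 1..24.
Σi = 300 and Σi² = 4900.
(7·4900 − 5·300) / 2 = 32800/2 = 16400.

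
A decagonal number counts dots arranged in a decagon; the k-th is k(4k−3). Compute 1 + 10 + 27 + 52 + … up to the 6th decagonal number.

Σ i(4i−3) = 4Σi² − 3Σi over i = 1..6.
Σi = 21 and Σi² = 91.
4·91 − 3·21 = 301.

301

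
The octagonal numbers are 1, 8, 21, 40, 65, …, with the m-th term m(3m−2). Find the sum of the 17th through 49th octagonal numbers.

Σ i(3i−2) = 3Σi² − 2Σi over i = 17..49.
Σi = 1225 − 136 = 1089 and Σi² = 40425 − 1496 = 38929.
3·38929 − 2·1089 = 114609.

114609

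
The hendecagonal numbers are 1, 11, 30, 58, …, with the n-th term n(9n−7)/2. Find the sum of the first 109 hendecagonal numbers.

1948375

Σ i(9i−7)/2 = (9Σi² − 7Σi) / 2 over i = 1..109.
Σi = 5995 and Σi² = 437635.
(9·437635 − 7·5995) / 2 = 3896750/2 = 1948375.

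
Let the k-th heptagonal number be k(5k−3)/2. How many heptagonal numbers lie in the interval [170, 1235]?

14

The n-th heptagonal number is n(5n−3)/2.
Smallest index with value ≥ 170: n = 9 (giving 189).
Largest index with value ≤ 1235: n = 22 (giving 1177).
Indices 9 through 22: 14 terms.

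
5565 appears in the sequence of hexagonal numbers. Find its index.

Set n(2n−1) = 5565, giving 2n² − n − 5565 = 0.
The discriminant is 1 + 8·5565 = 44521, and √44521 = 211.
So n = (1 + 211) / 4 = 212/4 = 53.
Check: 53·(2·53 − 1) = 5565. ✓

53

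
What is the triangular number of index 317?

50403

317·318/2 = 100806/2 = 50403.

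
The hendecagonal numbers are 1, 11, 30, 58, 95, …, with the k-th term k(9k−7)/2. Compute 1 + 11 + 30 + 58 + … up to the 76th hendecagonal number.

661276

Σ i(9i−7)/2 = (9Σi² − 7Σi) / 2 over i = 1..76.
Σi = 2926 and Σi² = 149226.
(9·149226 − 7·2926) / 2 = 1322552/2 = 661276.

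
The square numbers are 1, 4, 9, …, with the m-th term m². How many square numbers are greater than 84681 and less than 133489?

74

The n-th square number is n².
Smallest index with value > 84681: n = 292 (giving 85264).
Largest index with value < 133489: n = 365 (giving 133225).
Indices 292 through 365: 74 terms.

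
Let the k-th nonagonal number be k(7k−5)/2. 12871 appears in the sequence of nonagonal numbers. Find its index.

61

Set n(7n−5)/2 = 12871, giving 7n² − 5n − 25742 = 0.
The discriminant is 25 + 56·12871 = 720801, and √720801 = 849.
So n = (5 + 849) / 14 = 854/14 = 61.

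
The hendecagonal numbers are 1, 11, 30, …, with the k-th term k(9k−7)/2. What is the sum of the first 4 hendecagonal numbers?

100

Σ i(9i−7)/2 = (9Σi² − 7Σi) / 2 over i = 1..4.
Σi = 10 and Σi² = 30.
(9·30 − 7·10) / 2 = 200/2 = 100.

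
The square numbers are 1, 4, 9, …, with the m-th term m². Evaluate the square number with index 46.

The 46th square number is n² with n = 46.
46² = 2116.

2116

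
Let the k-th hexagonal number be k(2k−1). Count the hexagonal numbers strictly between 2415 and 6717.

The n-th hexagonal number is n(2n−1).
Smallest index with value > 2415: n = 36 (giving 2556).
Largest index with value < 6717: n = 58 (giving 6670).
Indices 36 through 58: 23 terms.

23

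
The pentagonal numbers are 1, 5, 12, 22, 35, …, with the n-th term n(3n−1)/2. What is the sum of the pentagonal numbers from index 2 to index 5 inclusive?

Σ i(3i−1)/2 = (3Σi² − Σi) / 2 over i = 2..5.
Σi = 15 − 1 = 14 and Σi² = 55 − 1 = 54.
(3·54 − 1·14) / 2 = 148/2 = 74.

74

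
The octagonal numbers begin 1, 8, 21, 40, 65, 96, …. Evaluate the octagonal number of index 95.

The 95th octagonal number is n(3n−2) with n = 95.
95·(3·95 − 2) = 95·283 = 26885.

26885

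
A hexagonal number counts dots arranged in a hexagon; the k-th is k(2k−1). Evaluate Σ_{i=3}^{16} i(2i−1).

Σ i(2i−1) = 2Σi² − Σi over i = 3..16.
Σi = 136 − 3 = 133 and Σi² = 1496 − 5 = 1491.
2·1491 − 1·133 = 2849.

2849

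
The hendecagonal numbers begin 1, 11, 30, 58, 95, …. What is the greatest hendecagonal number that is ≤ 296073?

Solve n(9n−7)/2 ≤ 296073 for integer n.
n = 256 gives 294016 ≤ 296073, while n = 257 gives 296321 > 296073; so the answer is 294016.

294016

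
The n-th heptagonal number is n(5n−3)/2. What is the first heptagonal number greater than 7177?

7209

Solve n(5n−3)/2 > 7177 for integer n.
The largest n with value ≤ 7177 is 53 (since 6943 ≤ 7177 < 7209), so the first above is n = 54, value 7209.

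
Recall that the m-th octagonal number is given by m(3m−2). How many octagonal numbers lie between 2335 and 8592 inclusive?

The n-th octagonal number is n(3n−2).
Smallest index with value ≥ 2335: n = 29 (giving 2465).
Largest index with value ≤ 8592: n = 53 (giving 8321).
Indices 29 through 53: 25 terms.

25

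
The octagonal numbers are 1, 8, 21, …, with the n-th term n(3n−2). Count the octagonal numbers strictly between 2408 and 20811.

The n-th octagonal number is n(3n−2).
Smallest index with value > 2408: n = 29 (giving 2465).
Largest index with value < 20811: n = 83 (giving 20501).
Indices 29 through 83: 55 terms.

55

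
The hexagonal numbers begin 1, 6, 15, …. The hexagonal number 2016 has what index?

Set n(2n−1) = 2016, giving 2n² − n − 2016 = 0.
The discriminant is 1 + 8·2016 = 16129, and √16129 = 127.
So n = (1 + 127) / 4 = 128/4 = 32.

32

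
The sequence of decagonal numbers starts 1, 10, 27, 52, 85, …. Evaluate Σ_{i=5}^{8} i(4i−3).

Σ i(4i−3) = 4Σi² − 3Σi over i = 5..8.
Σi = 36 − 10 = 26 and Σi² = 204 − 30 = 174.
4·174 − 3·26 = 618.

618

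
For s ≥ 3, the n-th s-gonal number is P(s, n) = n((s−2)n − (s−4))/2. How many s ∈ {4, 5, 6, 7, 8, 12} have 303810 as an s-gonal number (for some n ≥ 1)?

1

s = 4: P(4, 551) = 303601 and P(4, 552) = 304704; 303810 is not s-gonal.
s = 5: P(5, 450) = 303525 and P(5, 451) = 304876; 303810 is not s-gonal.
s = 6: P(6, 390) = 303810. ✓
s = 7: P(7, 348) = 302238 and P(7, 349) = 303979; 303810 is not s-gonal.
s = 8: P(8, 318) = 302736 and P(8, 319) = 304645; 303810 is not s-gonal.
s = 12: P(12, 246) = 301596 and P(12, 247) = 304057; 303810 is not s-gonal.
Hits: s ∈ {6} → 1.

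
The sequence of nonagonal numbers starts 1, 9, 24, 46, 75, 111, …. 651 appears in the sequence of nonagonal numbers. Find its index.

14

Set n(7n−5)/2 = 651, giving 7n² − 5n − 1302 = 0.
So n = (5 + 191) / 14 = 196/14 = 14.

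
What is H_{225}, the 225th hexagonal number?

The 225th hexagonal number is n(2n−1) with n = 225.
225·(2·225 − 1) = 225·449 = 101025.

101025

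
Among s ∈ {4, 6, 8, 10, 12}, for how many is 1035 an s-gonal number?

1

s = 4: P(4, 32) = 1024 and P(4, 33) = 1089; 1035 is not s-gonal.
s = 6: P(6, 23) = 1035. ✓
s = 8: P(8, 18) = 936 and P(8, 19) = 1045; 1035 is not s-gonal.
s = 10: P(10, 16) = 976 and P(10, 17) = 1105; 1035 is not s-gonal.
s = 12: P(12, 14) = 924 and P(12, 15) = 1065; 1035 is not s-gonal.
Hits: s ∈ {6} → 1.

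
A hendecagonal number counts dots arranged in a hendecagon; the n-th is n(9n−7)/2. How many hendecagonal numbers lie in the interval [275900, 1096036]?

246

The n-th hendecagonal number is n(9n−7)/2.
Smallest index with value ≥ 275900: n = 248 (giving 275900).
Largest index with value ≤ 1096036: n = 493 (giving 1091995).
Indices 248 through 493: 246 terms.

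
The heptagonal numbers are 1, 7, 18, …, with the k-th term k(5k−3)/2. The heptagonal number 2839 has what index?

Set n(5n−3)/2 = 2839, giving 5n² − 3n − 5678 = 0.
So n = (3 + 337) / 10 = 340/10 = 34.
Check: 34·(5·34 − 3)/2 = 2839. ✓

34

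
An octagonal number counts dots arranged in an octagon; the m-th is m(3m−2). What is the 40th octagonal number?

The 40th octagonal number is n(3n−2) with n = 40.
40·(3·40 − 2) = 40·118 = 4720.

4720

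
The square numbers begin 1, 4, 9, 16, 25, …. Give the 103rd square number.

10609

103² = 10609.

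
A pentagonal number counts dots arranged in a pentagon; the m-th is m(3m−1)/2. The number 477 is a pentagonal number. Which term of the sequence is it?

18

Set n(3n−1)/2 = 477, giving 3n² − n − 954 = 0.
The discriminant is 1 + 24·477 = 11449, and √11449 = 107.
So n = (1 + 107) / 6 = 108/6 = 18.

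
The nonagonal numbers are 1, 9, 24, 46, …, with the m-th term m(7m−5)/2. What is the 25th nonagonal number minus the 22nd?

486

25·(7·25 − 5)/2 = 2125 and 22·(7·22 − 5)/2 = 1639.
Difference: 2125 − 1639 = 486.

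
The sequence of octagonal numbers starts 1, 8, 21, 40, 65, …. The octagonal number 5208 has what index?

42

Set n(3n−2) = 5208, giving 3n² − 2n − 5208 = 0.
The discriminant is 4 + 12·5208 = 62500, and √62500 = 250.
So n = (2 + 250) / 6 = 252/6 = 42.
Check: 42·(3·42 − 2) = 5208. ✓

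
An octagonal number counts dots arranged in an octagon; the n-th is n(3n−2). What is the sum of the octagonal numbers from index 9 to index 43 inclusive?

79870

Σ i(3i−2) = 3Σi² − 2Σi over i = 9..43.
Σi = 946 − 36 = 910 and Σi² = 27434 − 204 = 27230.
3·27230 − 2·910 = 79870.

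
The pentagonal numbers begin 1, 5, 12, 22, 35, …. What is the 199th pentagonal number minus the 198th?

Consecutive pentagonal numbers differ by 3n − 2: here 3·199 − 2 = 595.

595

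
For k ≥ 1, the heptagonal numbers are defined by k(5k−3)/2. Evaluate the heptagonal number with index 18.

783

The 18th heptagonal number is n(5n−3)/2 with n = 18.
18·(5·18 − 3)/2 = 18·87/2 = 783.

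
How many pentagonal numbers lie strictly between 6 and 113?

6

The n-th pentagonal number is n(3n−1)/2.
Smallest index with value > 6: n = 3 (giving 12).
Largest index with value < 113: n = 8 (giving 92).
Indices 3 through 8: 6 terms.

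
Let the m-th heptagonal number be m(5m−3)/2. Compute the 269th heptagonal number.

180499

The 269th heptagonal number is n(5n−3)/2 with n = 269.
269·(5·269 − 3)/2 = 269·1342/2 = 269·671 = 180499.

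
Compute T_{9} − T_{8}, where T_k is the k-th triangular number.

Consecutive triangular numbers differ by n: T_{9} − T_{8} = 9.

9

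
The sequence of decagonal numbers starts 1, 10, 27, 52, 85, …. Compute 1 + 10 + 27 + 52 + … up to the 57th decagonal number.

248501

Σ i(4i−3) = 4Σi² − 3Σi over i = 1..57.
Σi = 1653 and Σi² = 63365.
4·63365 − 3·1653 = 248501.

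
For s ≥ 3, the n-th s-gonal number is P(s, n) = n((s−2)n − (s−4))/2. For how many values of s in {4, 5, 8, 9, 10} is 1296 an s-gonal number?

s = 4: P(4, 36) = 1296. ✓
s = 5: P(5, 29) = 1247 and P(5, 30) = 1335; 1296 is not s-gonal.
s = 8: P(8, 21) = 1281 and P(8, 22) = 1408; 1296 is not s-gonal.
s = 9: P(9, 19) = 1216 and P(9, 20) = 1350; 1296 is not s-gonal.
s = 10: P(10, 18) = 1242 and P(10, 19) = 1387; 1296 is not s-gonal.
Hits: s ∈ {4} → 1.

1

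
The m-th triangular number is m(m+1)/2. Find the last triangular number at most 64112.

63903

Solve n(n+1)/2 ≤ 64112 for integer n.
n = 357 gives 63903 ≤ 64112, while n = 358 gives 64261 > 64112; so the answer is 63903.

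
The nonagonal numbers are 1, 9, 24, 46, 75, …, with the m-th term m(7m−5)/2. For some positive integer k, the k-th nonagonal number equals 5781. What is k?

Set n(7n−5)/2 = 5781, giving 7n² − 5n − 11562 = 0.
The discriminant is 25 + 56·5781 = 323761, and √323761 = 569.
So n = (5 + 569) / 14 = 574/14 = 41.

41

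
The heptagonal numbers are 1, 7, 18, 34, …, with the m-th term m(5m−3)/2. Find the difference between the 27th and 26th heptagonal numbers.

131

Consecutive heptagonal numbers differ by 5n − 4: here 5·27 − 4 = 131.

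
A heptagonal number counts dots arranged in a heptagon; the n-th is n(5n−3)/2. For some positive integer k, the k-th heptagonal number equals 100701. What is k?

Set n(5n−3)/2 = 100701, giving 5n² − 3n − 201402 = 0.
The discriminant is 9 + 40·100701 = 4028049, and √4028049 = 2007.
So n = (3 + 2007) / 10 = 2010/10 = 201.

201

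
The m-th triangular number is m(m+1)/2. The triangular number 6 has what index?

Set n(n+1)/2 = 6, giving n² + n − 12 = 0.
So n = (-1 + 7) / 2 = 6/2 = 3.
Check: 3·4/2 = 6. ✓

3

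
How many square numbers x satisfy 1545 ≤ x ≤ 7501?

47

The n-th square number is n².
Smallest index with value ≥ 1545: n = 40 (giving 1600).
Largest index with value ≤ 7501: n = 86 (giving 7396).
Indices 40 through 86: 47 terms.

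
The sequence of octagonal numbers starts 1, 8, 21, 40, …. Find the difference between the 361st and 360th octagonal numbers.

2161

Consecutive octagonal numbers differ by 6n − 5: here 6·361 − 5 = 2161.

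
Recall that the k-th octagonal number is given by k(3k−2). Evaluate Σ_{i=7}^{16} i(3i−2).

3985

Σ i(3i−2) = 3Σi² − 2Σi over i = 7..16.
Σi = 136 − 21 = 115 and Σi² = 1496 − 91 = 1405.
3·1405 − 2·115 = 3985.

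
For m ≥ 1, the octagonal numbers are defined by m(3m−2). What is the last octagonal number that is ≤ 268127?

267605

Solve n(3n−2) ≤ 268127 for integer n.
n = 299 gives 267605 ≤ 268127, while n = 300 gives 269400 > 268127; so the answer is 267605.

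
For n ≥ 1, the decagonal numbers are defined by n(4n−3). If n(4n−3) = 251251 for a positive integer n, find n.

251

Set n(4n−3) = 251251, giving 4n² − 3n − 251251 = 0.
The discriminant is 9 + 16·251251 = 4020025, and √4020025 = 2005.
So n = (3 + 2005) / 8 = 2008/8 = 251.
Check: 251·(4·251 − 3) = 251251. ✓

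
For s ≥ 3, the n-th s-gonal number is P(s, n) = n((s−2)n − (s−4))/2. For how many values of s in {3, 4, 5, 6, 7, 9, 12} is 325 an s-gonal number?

3

s = 3: P(3, 25) = 325. ✓
s = 4: P(4, 18) = 324 and P(4, 19) = 361; 325 is not s-gonal.
s = 5: P(5, 14) = 287 and P(5, 15) = 330; 325 is not s-gonal.
s = 6: P(6, 13) = 325. ✓
s = 7: P(7, 11) = 286 and P(7, 12) = 342; 325 is not s-gonal.
s = 9: P(9, 10) = 325. ✓
s = 12: P(12, 8) = 288 and P(12, 9) = 369; 325 is not s-gonal.
Hits: s ∈ {3, 6, 9} → 3.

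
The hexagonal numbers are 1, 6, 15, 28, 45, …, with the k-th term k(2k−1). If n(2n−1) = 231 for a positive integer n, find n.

Set n(2n−1) = 231, giving 2n² − n − 231 = 0.
The discriminant is 1 + 8·231 = 1849, and √1849 = 43.
So n = (1 + 43) / 4 = 44/4 = 11.

11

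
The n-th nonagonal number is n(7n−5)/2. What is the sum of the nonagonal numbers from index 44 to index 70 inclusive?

308916

Σ i(7i−5)/2 = (7Σi² − 5Σi) / 2 over i = 44..70.
Σi = 2485 − 946 = 1539 and Σi² = 116795 − 27434 = 89361.
(7·89361 − 5·1539) / 2 = 617832/2 = 308916.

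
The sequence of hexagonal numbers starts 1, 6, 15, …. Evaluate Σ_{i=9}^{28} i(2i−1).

Σ i(2i−1) = 2Σi² − Σi over i = 9..28.
Σi = 406 − 36 = 370 and Σi² = 7714 − 204 = 7510.
2·7510 − 1·370 = 14650.

14650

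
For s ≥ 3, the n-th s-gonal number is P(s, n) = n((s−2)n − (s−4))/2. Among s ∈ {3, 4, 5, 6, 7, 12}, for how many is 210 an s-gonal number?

s = 3: P(3, 20) = 210. ✓
s = 4: P(4, 14) = 196 and P(4, 15) = 225; 210 is not s-gonal.
s = 5: P(5, 12) = 210. ✓
s = 6: P(6, 10) = 190 and P(6, 11) = 231; 210 is not s-gonal.
s = 7: P(7, 9) = 189 and P(7, 10) = 235; 210 is not s-gonal.
s = 12: P(12, 6) = 156 and P(12, 7) = 217; 210 is not s-gonal.
Hits: s ∈ {3, 5} → 2.

2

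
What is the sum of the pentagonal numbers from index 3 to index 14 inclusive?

Σ i(3i−1)/2 = (3Σi² − Σi) / 2 over i = 3..14.
Σi = 105 − 3 = 102 and Σi² = 1015 − 5 = 1010.
(3·1010 − 1·102) / 2 = 2928/2 = 1464.

1464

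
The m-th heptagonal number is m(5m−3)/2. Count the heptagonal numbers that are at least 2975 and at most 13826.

The n-th heptagonal number is n(5n−3)/2.
Smallest index with value ≥ 2975: n = 35 (giving 3010).
Largest index with value ≤ 13826: n = 74 (giving 13579).
Indices 35 through 74: 40 terms.

40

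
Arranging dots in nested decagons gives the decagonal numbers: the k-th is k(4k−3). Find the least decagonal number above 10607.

Solve n(4n−3) > 10607 for integer n.
The largest n with value ≤ 10607 is 51 (since 10251 ≤ 10607 < 10660), so the first above is n = 52, value 10660.

10660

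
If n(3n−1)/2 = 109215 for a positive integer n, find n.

270

Set n(3n−1)/2 = 109215, giving 3n² − n − 218430 = 0.
The discriminant is 1 + 24·109215 = 2621161, and √2621161 = 1619.
So n = (1 + 1619) / 6 = 1620/6 = 270.
Check: 270·(3·270 − 1)/2 = 109215. ✓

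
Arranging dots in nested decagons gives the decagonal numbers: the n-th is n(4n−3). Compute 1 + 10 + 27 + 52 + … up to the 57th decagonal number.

Σ i(4i−3) = 4Σi² − 3Σi over i = 1..57.
Σi = 1653 and Σi² = 63365.
4·63365 − 3·1653 = 248501.

248501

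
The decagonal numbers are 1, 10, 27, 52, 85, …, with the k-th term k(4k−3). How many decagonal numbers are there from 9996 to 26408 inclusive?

31

The n-th decagonal number is n(4n−3).
Smallest index with value ≥ 9996: n = 51 (giving 10251).
Largest index with value ≤ 26408: n = 81 (giving 26001).
Indices 51 through 81: 31 terms.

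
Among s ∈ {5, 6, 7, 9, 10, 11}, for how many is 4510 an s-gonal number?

s = 5: P(5, 55) = 4510. ✓
s = 6: P(6, 47) = 4371 and P(6, 48) = 4560; 4510 is not s-gonal.
s = 7: P(7, 42) = 4347 and P(7, 43) = 4558; 4510 is not s-gonal.
s = 9: P(9, 36) = 4446 and P(9, 37) = 4699; 4510 is not s-gonal.
s = 10: P(10, 33) = 4257 and P(10, 34) = 4522; 4510 is not s-gonal.
s = 11: P(11, 32) = 4496 and P(11, 33) = 4785; 4510 is not s-gonal.
Hits: s ∈ {5} → 1.

1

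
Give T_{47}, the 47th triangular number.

1128

47·48/2 = 2256/2 = 1128.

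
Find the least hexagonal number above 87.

91

Solve n(2n−1) > 87 for integer n.
The largest n with value ≤ 87 is 6 (since 66 ≤ 87 < 91), so the first above is n = 7, value 91.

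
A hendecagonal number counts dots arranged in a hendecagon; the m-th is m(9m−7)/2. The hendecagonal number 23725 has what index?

73

Set n(9n−7)/2 = 23725, giving 9n² − 7n − 47450 = 0.
The discriminant is 49 + 72·23725 = 1708249, and √1708249 = 1307.
So n = (7 + 1307) / 18 = 1314/18 = 73.
Check: 73·(9·73 − 7)/2 = 23725. ✓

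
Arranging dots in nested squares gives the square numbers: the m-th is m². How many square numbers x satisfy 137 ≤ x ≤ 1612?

29

The n-th square number is n².
Smallest index with value ≥ 137: n = 12 (giving 144).
Largest index with value ≤ 1612: n = 40 (giving 1600).
Indices 12 through 40: 29 terms.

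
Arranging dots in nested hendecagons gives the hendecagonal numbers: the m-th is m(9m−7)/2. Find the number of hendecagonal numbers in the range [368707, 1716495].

332

The n-th hendecagonal number is n(9n−7)/2.
Smallest index with value ≥ 368707: n = 287 (giving 369656).
Largest index with value ≤ 1716495: n = 618 (giving 1716495).
Indices 287 through 618: 332 terms.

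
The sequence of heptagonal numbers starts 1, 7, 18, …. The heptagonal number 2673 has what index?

33

Set n(5n−3)/2 = 2673, giving 5n² − 3n − 5346 = 0.
So n = (3 + 327) / 10 = 330/10 = 33.
Check: 33·(5·33 − 3)/2 = 2673. ✓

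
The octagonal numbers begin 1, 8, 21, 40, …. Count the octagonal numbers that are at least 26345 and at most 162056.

138

The n-th octagonal number is n(3n−2).
Smallest index with value ≥ 26345: n = 95 (giving 26885).
Largest index with value ≤ 162056: n = 232 (giving 161008).
Indices 95 through 232: 138 terms.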